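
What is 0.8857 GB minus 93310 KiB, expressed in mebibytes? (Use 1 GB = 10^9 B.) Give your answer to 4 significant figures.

753.5 MiB

0.8857 GB = 844.669 MiB and 93310 KiB = 91.1230 MiB.
844.669 − 91.1230 ≈ 753.5 MiB.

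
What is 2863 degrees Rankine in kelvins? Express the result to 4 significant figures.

°R = K × 9/5.
Applying the formula gives 1591 K.

1591 kelvins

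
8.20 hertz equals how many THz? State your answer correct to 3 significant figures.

8.20 × 10^-12 THz

1 Hz = 1.00000 × 10^-12 THz.
So 8.20 × 1.00000 × 10^-12 ≈ 8.20 × 10^-12 THz.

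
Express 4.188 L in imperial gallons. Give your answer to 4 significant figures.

0.9212 imp gal

1 liter = 0.219969 imperial gallons.
4.188 × 0.219969 ≈ 0.9212 imp gal.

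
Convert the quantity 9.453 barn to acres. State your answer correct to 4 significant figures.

2.336e-31 acres

1 barn = 2.47105e-32 acres.
So 9.453 × 2.47105e-32 ≈ 2.336e-31 acre.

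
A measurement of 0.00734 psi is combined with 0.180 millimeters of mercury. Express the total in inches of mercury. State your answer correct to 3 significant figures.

0.0220 inHg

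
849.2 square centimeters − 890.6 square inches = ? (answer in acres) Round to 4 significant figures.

-0.0001210 acres

849.2 cm² = 2.09842e-5 acre and 890.6 in² = 0.000141982 acre.
2.09842e-5 − 0.000141982 ≈ -0.0001210 acre.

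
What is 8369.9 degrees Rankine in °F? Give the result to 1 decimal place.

°R = °F + 459.67.
Applying the formula gives 7910.2 °F.

7910.2 °F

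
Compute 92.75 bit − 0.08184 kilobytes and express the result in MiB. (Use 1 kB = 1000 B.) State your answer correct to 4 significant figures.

92.75 bit = 1.10567 × 10^-5 MiB and 0.08184 kB = 7.80487 × 10^-5 MiB.
1.10567 × 10^-5 − 7.80487 × 10^-5 ≈ -6.699 × 10^-5 MiB.

-6.699 × 10^-5 MiB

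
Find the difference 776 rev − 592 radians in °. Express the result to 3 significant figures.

245000 °

776 rev = 279360 ° and 592 rad = 33919.1 °.
279360 − 33919.1 ≈ 245000 °.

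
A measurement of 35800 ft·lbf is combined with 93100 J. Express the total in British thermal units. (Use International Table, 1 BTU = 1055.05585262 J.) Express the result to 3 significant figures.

134 BTU

35800 ft·lbf = 46.0054 BTU and 93100 J = 88.2418 BTU.
46.0054 + 88.2418 ≈ 134 BTU.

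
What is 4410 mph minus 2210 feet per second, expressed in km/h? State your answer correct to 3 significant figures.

4670 kilometers per hour

4410 mph = 7097.21 km/h and 2210 ft/s = 2424.99 km/h.
7097.21 − 2424.99 ≈ 4670 km/h.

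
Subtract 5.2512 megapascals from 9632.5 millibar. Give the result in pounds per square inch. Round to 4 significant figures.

9632.5 mbar = 139.708 psi and 5.2512 MPa = 761.622 psi.
139.708 − 761.622 ≈ -621.9 psi.

-621.9 pounds per square inch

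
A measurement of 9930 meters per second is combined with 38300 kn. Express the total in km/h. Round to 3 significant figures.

107000 km/h

9930 m/s = 35748.0 km/h and 38300 kn = 70931.6 km/h.
35748.0 + 70931.6 ≈ 107000 km/h.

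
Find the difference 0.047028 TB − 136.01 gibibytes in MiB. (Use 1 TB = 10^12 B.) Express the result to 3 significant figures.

0.047028 TB = 44849.4 MiB and 136.01 GiB = 139274 MiB.
44849.4 − 139274 ≈ -94400 MiB.

-94400 mebibytes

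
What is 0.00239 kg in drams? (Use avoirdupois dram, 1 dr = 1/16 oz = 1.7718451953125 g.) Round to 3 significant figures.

1 kg = 564.383 drams.
Thus 0.00239 × 564.383 ≈ 1.35 dr.

1.35 dr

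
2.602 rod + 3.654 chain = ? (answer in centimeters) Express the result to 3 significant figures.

2.602 rod = 1308.60 cm and 3.654 chain = 7350.68 cm.
1308.60 + 7350.68 ≈ 8660 cm.

8660 centimeters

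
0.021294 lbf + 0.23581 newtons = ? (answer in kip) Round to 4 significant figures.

7.431e-5 kip

0.021294 lbf = 2.12940e-5 kip and 0.23581 N = 5.30122e-5 kip.
2.12940e-5 + 5.30122e-5 ≈ 7.431e-5 kip.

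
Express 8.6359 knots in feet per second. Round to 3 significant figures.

14.6 ft/s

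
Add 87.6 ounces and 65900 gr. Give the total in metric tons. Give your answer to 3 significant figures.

0.00675 t

87.6 oz = 0.00248342 t and 65900 gr = 0.00427025 t.
0.00248342 + 0.00427025 ≈ 0.00675 t.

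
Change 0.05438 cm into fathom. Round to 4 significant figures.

1 cm = 0.00546807 fathom.
Thus 0.05438 × 0.00546807 ≈ 0.0002974 fathom.

0.0002974 fathoms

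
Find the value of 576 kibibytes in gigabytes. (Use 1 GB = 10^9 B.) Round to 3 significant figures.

1 kibibyte = 1.02400 × 10^-6 GB.
Then 576 × 1.02400 × 10^-6 ≈ 0.000590 GB.

0.000590 GB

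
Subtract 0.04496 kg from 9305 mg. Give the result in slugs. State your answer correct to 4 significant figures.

9305 mg = 0.000637595 slug and 0.04496 kg = 0.00308074 slug.
0.000637595 − 0.00308074 ≈ -0.002443 slug.

-0.002443 slugs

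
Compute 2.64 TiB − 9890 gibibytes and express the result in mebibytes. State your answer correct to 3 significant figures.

2.64 TiB = 2.76824 × 10^6 MiB and 9890 GiB = 1.01274 × 10^7 MiB.
2.76824 × 10^6 − 1.01274 × 10^7 ≈ -7.36 × 10^6 MiB.

-7.36 × 10^6 mebibytes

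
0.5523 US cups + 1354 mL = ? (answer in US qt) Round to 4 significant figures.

0.5523 US cup = 0.138075 US qt and 1354 mL = 1.43076 US qt.
0.138075 + 1.43076 ≈ 1.569 US qt.

1.569 US quarts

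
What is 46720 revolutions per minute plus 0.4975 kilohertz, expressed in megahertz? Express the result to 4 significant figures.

46720 rpm = 0.000778667 MHz and 0.4975 kHz = 0.000497500 MHz.
0.000778667 + 0.000497500 ≈ 0.001276 MHz.

0.001276 MHz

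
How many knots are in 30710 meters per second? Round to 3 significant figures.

59700 kn

1 meter per second = 1.94384 knots.
Thus 30710 × 1.94384 ≈ 59700 kn.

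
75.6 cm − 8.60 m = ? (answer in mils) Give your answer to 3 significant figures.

-309000 mil

75.6 cm = 29763.8 mil and 8.60 m = 338583 mil.
29763.8 − 338583 ≈ -309000 mil.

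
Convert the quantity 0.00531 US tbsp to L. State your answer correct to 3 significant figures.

7.85 × 10^-5 liters

1 US tablespoon = 0.0147868 liters.
0.00531 × 0.0147868 ≈ 7.85 × 10^-5 L.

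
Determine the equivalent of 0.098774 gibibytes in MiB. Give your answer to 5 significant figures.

101.14 mebibytes

1 gibibyte = 1024.00 MiB.
Thus 0.098774 × 1024.00 ≈ 101.14 MiB.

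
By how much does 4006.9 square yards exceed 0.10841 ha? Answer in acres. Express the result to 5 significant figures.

0.55998 acre

4006.9 yd² = 0.82787190 acre and 0.10841 ha = 0.26788694 acre.
0.82787190 − 0.26788694 ≈ 0.55998 acre.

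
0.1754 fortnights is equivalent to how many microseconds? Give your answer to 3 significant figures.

2.12e+11 microseconds

1 fortnight = 1.20960e+12 microseconds.
Thus 0.1754 × 1.20960e+12 ≈ 2.12e+11 μs.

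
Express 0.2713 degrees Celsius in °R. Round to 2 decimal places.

492.16 °R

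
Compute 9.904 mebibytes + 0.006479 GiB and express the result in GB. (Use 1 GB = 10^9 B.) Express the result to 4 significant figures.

9.904 MiB = 0.0103851 GB and 0.006479 GiB = 0.00695677 GB.
0.0103851 + 0.00695677 ≈ 0.01734 GB.

0.01734 gigabytes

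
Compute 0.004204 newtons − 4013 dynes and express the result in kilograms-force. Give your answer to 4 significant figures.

-0.003663 kgf

0.004204 N = 0.000428689 kgf and 4013 dyn = 0.00409212 kgf.
0.000428689 − 0.00409212 ≈ -0.003663 kgf.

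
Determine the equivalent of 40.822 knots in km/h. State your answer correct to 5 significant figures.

75.602 km/h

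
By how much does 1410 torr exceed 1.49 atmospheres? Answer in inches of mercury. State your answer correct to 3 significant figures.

10.9 inches of mercury

1410 torr = 55.5118 inHg and 1.49 atm = 44.5827 inHg.
55.5118 − 44.5827 ≈ 10.9 inHg.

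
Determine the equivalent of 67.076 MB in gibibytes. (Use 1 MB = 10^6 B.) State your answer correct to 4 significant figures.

1 megabyte = 0.000931323 GiB.
So 67.076 × 0.000931323 ≈ 0.06247 GiB.

0.06247 gibibytes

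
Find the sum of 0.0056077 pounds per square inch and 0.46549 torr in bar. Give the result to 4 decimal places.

0.0056077 psi = 0.000386637 bar and 0.46549 torr = 0.000620602 bar.
0.000386637 + 0.000620602 ≈ 0.0010 bar.

0.0010 bar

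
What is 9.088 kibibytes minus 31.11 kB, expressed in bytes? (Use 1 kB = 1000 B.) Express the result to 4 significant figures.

-21800 B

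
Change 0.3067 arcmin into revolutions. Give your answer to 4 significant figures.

1.420e-5 rev

1 arcmin = 4.62963e-5 rev.
0.3067 × 4.62963e-5 ≈ 1.420e-5 rev.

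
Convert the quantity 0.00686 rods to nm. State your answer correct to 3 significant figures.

3.45e+7 nm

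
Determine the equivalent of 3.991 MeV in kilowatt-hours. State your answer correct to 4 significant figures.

1.776 × 10^-19 kilowatt-hours

1 MeV = 4.45049 × 10^-20 kilowatt-hours.
Then 3.991 × 4.45049 × 10^-20 ≈ 1.776 × 10^-19 kWh.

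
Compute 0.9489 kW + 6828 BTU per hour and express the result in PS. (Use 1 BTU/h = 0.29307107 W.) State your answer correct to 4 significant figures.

0.9489 kW = 1.29014 PS and 6828 BTU/h = 2.72072 PS.
1.29014 + 2.72072 ≈ 4.011 PS.

4.011 metric horsepower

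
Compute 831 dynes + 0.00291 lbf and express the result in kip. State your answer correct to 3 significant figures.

4.78 × 10^-6 kip

831 dyn = 1.86816 × 10^-6 kip and 0.00291 lbf = 2.91000 × 10^-6 kip.
1.86816 × 10^-6 + 2.91000 × 10^-6 ≈ 4.78 × 10^-6 kip.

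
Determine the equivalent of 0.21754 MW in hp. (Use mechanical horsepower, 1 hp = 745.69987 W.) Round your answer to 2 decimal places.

291.73 hp

1 megawatt = 1341.02 hp.
0.21754 × 1341.02 ≈ 291.73 hp.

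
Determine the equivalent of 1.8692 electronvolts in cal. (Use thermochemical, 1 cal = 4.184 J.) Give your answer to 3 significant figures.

7.16 × 10^-20 cal

1 electronvolt = 3.82929 × 10^-20 cal.
Then 1.8692 × 3.82929 × 10^-20 ≈ 7.16 × 10^-20 cal.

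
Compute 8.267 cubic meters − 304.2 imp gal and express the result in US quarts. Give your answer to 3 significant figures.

8.267 m³ = 8735.64 US qt and 304.2 imp gal = 1461.32 US qt.
8735.64 − 1461.32 ≈ 7270 US qt.

7270 US qt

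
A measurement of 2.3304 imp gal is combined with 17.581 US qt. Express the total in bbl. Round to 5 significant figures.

0.17128 oil barrels

2.3304 imp gal = 0.0666356 bbl and 17.581 US qt = 0.104649 bbl.
0.0666356 + 0.104649 ≈ 0.17128 bbl.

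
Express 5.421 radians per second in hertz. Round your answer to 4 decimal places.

0.8628 Hz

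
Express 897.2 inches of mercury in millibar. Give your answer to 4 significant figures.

1 inHg = 33.8639 millibar.
So 897.2 × 33.8639 ≈ 30380 mbar.

30380 mbar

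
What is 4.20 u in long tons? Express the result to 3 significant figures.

6.86 × 10^-30 long tons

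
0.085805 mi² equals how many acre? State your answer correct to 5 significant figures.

54.915 acres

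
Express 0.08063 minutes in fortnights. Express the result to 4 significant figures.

4.000 × 10^-6 fortnight

1 min = 4.96032 × 10^-5 fortnights.
So 0.08063 × 4.96032 × 10^-5 ≈ 4.000 × 10^-6 fortnight.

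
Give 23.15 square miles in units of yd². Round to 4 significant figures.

7.171 × 10^7 square yards

1 mi² = 3.09760 × 10^6 yd².
23.15 × 3.09760 × 10^6 ≈ 7.171 × 10^7 yd².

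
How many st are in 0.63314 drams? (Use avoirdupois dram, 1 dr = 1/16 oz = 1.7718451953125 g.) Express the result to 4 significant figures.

0.0001767 st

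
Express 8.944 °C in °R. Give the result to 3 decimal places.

°R = (°C + 273.15) × 9/5.
Applying the formula gives 507.769 °R.

507.769 °R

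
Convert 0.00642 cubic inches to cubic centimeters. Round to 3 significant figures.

0.105 cm³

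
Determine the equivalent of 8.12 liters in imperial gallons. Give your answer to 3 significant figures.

1 liter = 0.219969 imperial gallons.
Then 8.12 × 0.219969 ≈ 1.79 imp gal.

1.79 imp gal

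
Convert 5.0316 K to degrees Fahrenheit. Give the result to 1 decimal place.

K = (°F + 459.67) × 5/9.
Applying the formula gives -450.6 °F.

-450.6 degrees Fahrenheit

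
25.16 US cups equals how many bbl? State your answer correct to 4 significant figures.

0.03744 bbl

1 US cup = 0.00148810 oil barrels.
Thus 25.16 × 0.00148810 ≈ 0.03744 bbl.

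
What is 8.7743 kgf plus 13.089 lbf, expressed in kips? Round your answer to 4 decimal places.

0.0324 kip

8.7743 kgf = 0.0193440 kip and 13.089 lbf = 0.0130890 kip.
0.0193440 + 0.0130890 ≈ 0.0324 kip.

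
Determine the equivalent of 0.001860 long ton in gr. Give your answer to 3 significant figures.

29200 gr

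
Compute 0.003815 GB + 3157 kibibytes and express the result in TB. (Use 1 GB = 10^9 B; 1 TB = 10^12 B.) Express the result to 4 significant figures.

0.003815 GB = 3.81500 × 10^-6 TB and 3157 KiB = 3.23277 × 10^-6 TB.
3.81500 × 10^-6 + 3.23277 × 10^-6 ≈ 7.048 × 10^-6 TB.

7.048 × 10^-6 TB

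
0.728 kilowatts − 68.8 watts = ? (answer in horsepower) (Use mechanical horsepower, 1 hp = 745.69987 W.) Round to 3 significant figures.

0.728 kW = 0.976264 hp and 68.8 W = 0.0922623 hp.
0.976264 − 0.0922623 ≈ 0.884 hp.

0.884 hp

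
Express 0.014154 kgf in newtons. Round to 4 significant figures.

0.1388 N

1 kgf = 9.80665 N.
So 0.014154 × 9.80665 ≈ 0.1388 N.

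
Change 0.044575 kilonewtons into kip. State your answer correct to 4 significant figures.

0.01002 kip

1 kN = 0.224809 kips.
So 0.044575 × 0.224809 ≈ 0.01002 kip.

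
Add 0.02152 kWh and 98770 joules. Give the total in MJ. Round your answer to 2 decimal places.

0.02152 kWh = 0.0774720 MJ and 98770 J = 0.0987700 MJ.
0.0774720 + 0.0987700 ≈ 0.18 MJ.

0.18 megajoules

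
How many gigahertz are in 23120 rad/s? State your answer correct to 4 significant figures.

1 radian per second = 1.59155 × 10^-10 gigahertz.
23120 × 1.59155 × 10^-10 ≈ 3.680 × 10^-6 GHz.

3.680 × 10^-6 gigahertz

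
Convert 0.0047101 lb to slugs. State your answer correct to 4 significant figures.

1 lb = 0.0310810 slug.
0.0047101 × 0.0310810 ≈ 0.0001464 slug.

0.0001464 slug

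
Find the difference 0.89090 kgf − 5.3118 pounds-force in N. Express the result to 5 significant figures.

0.89090 kgf = 8.73674 N and 5.3118 lbf = 23.6281 N.
8.73674 − 23.6281 ≈ -14.891 N.

-14.891 N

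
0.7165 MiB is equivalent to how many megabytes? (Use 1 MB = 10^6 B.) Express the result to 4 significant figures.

1 mebibyte = 1.04858 megabytes.
0.7165 × 1.04858 ≈ 0.7513 MB.

0.7513 megabytes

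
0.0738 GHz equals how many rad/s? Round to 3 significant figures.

4.64e+8 rad/s

1 gigahertz = 6.28319e+9 rad/s.
Then 0.0738 × 6.28319e+9 ≈ 4.64e+8 rad/s.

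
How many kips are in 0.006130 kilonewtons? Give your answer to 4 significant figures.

0.001378 kips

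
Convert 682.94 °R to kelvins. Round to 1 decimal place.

379.4 K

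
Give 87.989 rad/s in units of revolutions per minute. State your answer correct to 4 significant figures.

840.2 rpm

1 rad/s = 9.54930 rpm.
Then 87.989 × 9.54930 ≈ 840.2 rpm.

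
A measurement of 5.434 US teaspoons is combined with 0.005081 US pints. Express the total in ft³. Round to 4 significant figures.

5.434 US tsp = 0.000945860 ft³ and 0.005081 US pt = 8.49039 × 10^-5 ft³.
0.000945860 + 8.49039 × 10^-5 ≈ 0.001031 ft³.

0.001031 cubic feet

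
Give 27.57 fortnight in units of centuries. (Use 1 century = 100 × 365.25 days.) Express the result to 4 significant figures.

0.01057 centuries

1 fortnight = 0.000383299 century.
Thus 27.57 × 0.000383299 ≈ 0.01057 century.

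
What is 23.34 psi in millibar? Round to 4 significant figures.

1609 mbar

1 psi = 68.9476 mbar.
23.34 × 68.9476 ≈ 1609 mbar.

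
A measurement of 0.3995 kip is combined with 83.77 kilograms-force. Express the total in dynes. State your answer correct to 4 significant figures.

2.599 × 10^8 dyn

0.3995 kip = 1.77706 × 10^8 dyn and 83.77 kgf = 8.21503 × 10^7 dyn.
1.77706 × 10^8 + 8.21503 × 10^7 ≈ 2.599 × 10^8 dyn.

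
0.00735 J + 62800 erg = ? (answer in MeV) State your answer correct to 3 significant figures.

8.51 × 10^10 megaelectronvolts

0.00735 J = 4.58751 × 10^10 MeV and 62800 erg = 3.91967 × 10^10 MeV.
4.58751 × 10^10 + 3.91967 × 10^10 ≈ 8.51 × 10^10 MeV.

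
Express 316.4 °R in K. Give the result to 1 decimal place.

175.8 K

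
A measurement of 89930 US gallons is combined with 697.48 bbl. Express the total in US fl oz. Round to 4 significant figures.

89930 US gal = 1.15110e+7 US fl oz and 697.48 bbl = 3.74965e+6 US fl oz.
1.15110e+7 + 3.74965e+6 ≈ 1.526e+7 US fl oz.

1.526e+7 US fl oz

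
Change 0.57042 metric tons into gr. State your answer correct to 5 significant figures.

1 t = 1.54324 × 10^7 gr.
0.57042 × 1.54324 × 10^7 ≈ 8.8029 × 10^6 gr.

8.8029 × 10^6 gr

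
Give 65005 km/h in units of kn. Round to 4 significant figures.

35100 knots

1 km/h = 0.539957 kn.
So 65005 × 0.539957 ≈ 35100 kn.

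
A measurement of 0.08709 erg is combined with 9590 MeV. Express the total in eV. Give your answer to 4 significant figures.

6.395e+10 eV

0.08709 erg = 5.43573e+10 eV and 9590 MeV = 9.59000e+9 eV.
5.43573e+10 + 9.59000e+9 ≈ 6.395e+10 eV.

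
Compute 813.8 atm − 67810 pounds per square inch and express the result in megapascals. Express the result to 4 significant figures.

813.8 atm = 82.4583 MPa and 67810 psi = 467.533 MPa.
82.4583 − 467.533 ≈ -385.1 MPa.

-385.1 MPa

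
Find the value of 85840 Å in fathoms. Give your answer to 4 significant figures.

1 angstrom = 5.46807 × 10^-11 fathom.
85840 × 5.46807 × 10^-11 ≈ 4.694 × 10^-6 fathom.

4.694 × 10^-6 fathoms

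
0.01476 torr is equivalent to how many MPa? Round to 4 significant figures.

1.968e-6 megapascals

1 torr = 0.000133322 megapascals.
Thus 0.01476 × 0.000133322 ≈ 1.968e-6 MPa.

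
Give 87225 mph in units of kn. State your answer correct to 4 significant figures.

1 mile per hour = 0.868976 kn.
So 87225 × 0.868976 ≈ 75800 kn.

75800 knots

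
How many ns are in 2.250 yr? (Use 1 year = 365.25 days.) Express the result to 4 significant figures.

7.100e+16 nanoseconds

1 year = 3.15576e+16 ns.
Then 2.250 × 3.15576e+16 ≈ 7.100e+16 ns.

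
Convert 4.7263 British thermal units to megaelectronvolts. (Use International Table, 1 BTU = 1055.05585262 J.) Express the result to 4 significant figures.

3.112e+16 MeV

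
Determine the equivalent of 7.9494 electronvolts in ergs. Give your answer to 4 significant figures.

1 electronvolt = 1.60218e-12 ergs.
7.9494 × 1.60218e-12 ≈ 1.274e-11 erg.

1.274e-11 erg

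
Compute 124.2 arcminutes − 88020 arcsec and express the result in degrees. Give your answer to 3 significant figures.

-22.4 °

124.2 arcmin = 2.07000 ° and 88020 arcsec = 24.4500 °.
2.07000 − 24.4500 ≈ -22.4 °.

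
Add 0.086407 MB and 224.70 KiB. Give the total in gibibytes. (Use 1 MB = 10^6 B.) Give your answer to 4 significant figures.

0.086407 MB = 8.04728e-5 GiB and 224.70 KiB = 0.000214291 GiB.
8.04728e-5 + 0.000214291 ≈ 0.0002948 GiB.

0.0002948 GiB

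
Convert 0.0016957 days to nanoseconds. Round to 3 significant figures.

1.47e+11 ns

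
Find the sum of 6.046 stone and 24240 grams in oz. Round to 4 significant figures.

6.046 st = 1354.30 oz and 24240 g = 855.041 oz.
1354.30 + 855.041 ≈ 2209 oz.

2209 ounces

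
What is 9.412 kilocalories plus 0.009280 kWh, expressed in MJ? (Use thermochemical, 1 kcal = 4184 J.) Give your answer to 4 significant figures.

0.07279 MJ

9.412 kcal = 0.0393798 MJ and 0.009280 kWh = 0.0334080 MJ.
0.0393798 + 0.0334080 ≈ 0.07279 MJ.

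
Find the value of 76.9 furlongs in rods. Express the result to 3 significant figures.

3080 rods

1 furlong = 40.0000 rod.
76.9 × 40.0000 ≈ 3080 rod.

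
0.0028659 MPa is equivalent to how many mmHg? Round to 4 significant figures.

21.50 millimeters of mercury

1 MPa = 7500.62 mmHg.
Thus 0.0028659 × 7500.62 ≈ 21.50 mmHg.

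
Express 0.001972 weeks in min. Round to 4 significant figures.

19.88 minutes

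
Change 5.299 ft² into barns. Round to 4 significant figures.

4.923e+27 barn

1 square foot = 9.29030e+26 barn.
5.299 × 9.29030e+26 ≈ 4.923e+27 barn.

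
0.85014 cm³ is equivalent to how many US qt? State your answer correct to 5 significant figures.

0.00089833 US qt

1 cm³ = 0.00105669 US quarts.
So 0.85014 × 0.00105669 ≈ 0.00089833 US qt.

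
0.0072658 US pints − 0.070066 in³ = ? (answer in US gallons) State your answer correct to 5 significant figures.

0.0072658 US pt = 0.000908225 US gal and 0.070066 in³ = 0.000303316 US gal.
0.000908225 − 0.000303316 ≈ 0.00060491 US gal.

0.00060491 US gallons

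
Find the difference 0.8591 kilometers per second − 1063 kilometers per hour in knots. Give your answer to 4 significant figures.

1096 knots

0.8591 km/s = 1669.96 kn and 1063 km/h = 573.974 kn.
1669.96 − 573.974 ≈ 1096 kn.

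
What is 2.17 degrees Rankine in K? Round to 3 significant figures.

1.21 kelvins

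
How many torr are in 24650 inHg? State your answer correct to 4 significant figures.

1 inch of mercury = 25.4000 torr.
24650 × 25.4000 ≈ 626100 torr.

626100 torr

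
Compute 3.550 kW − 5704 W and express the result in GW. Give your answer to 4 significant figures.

3.550 kW = 3.55000e-6 GW and 5704 W = 5.70400e-6 GW.
3.55000e-6 − 5.70400e-6 ≈ -2.154e-6 GW.

-2.154e-6 GW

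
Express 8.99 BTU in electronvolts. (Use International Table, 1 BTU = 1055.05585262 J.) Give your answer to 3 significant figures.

1 BTU = 6.58514e+21 electronvolts.
Thus 8.99 × 6.58514e+21 ≈ 5.92e+22 eV.

5.92e+22 eV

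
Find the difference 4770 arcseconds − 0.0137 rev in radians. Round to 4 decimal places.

-0.0630 rad

4770 arcsec = 0.0231256 rad and 0.0137 rev = 0.0860796 rad.
0.0231256 − 0.0860796 ≈ -0.0630 rad.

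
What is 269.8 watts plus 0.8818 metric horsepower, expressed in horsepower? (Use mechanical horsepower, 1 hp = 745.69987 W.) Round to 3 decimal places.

269.8 W = 0.361808 hp and 0.8818 PS = 0.869737 hp.
0.361808 + 0.869737 ≈ 1.232 hp.

1.232 horsepower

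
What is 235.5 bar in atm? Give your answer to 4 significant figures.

232.4 atm

1 bar = 0.986923 atmospheres.
Then 235.5 × 0.986923 ≈ 232.4 atm.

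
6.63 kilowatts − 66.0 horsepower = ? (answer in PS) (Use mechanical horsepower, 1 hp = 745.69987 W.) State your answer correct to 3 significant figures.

6.63 kW = 9.01429 PS and 66.0 hp = 66.9154 PS.
9.01429 − 66.9154 ≈ -57.9 PS.

-57.9 metric horsepower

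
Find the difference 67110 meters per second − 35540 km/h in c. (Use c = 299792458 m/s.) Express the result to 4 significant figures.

0.0001909 c

67110 m/s = 0.000223855 c and 35540 km/h = 3.29302e-5 c.
0.000223855 − 3.29302e-5 ≈ 0.0001909 c.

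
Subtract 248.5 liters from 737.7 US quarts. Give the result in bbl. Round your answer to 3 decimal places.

2.828 oil barrels

737.7 US qt = 4.39107 bbl and 248.5 L = 1.56302 bbl.
4.39107 − 1.56302 ≈ 2.828 bbl.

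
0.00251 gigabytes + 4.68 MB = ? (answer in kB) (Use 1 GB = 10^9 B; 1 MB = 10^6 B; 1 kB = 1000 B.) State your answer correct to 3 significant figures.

7190 kilobytes

0.00251 GB = 2510.00 kB and 4.68 MB = 4680.00 kB.
2510.00 + 4680.00 ≈ 7190 kB.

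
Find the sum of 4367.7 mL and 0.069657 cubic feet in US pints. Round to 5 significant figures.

13.399 US pints

4367.7 mL = 9.23059 US pt and 0.069657 ft³ = 4.16856 US pt.
9.23059 + 4.16856 ≈ 13.399 US pt.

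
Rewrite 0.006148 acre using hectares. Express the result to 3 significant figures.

1 acre = 0.404686 hectares.
Thus 0.006148 × 0.404686 ≈ 0.00249 ha.

0.00249 ha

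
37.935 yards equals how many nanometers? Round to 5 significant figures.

1 yard = 9.14400 × 10^8 nanometers.
Then 37.935 × 9.14400 × 10^8 ≈ 3.4688 × 10^10 nm.

3.4688 × 10^10 nm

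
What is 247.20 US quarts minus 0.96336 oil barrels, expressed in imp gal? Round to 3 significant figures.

247.20 US qt = 51.4593 imp gal and 0.96336 bbl = 33.6909 imp gal.
51.4593 − 33.6909 ≈ 17.8 imp gal.

17.8 imp gal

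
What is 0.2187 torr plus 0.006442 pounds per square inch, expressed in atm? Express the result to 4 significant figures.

0.2187 torr = 0.000287763 atm and 0.006442 psi = 0.000438352 atm.
0.000287763 + 0.000438352 ≈ 0.0007261 atm.

0.0007261 atm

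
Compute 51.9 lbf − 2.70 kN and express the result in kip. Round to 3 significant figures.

51.9 lbf = 0.0519000 kip and 2.70 kN = 0.606984 kip.
0.0519000 − 0.606984 ≈ -0.555 kip.

-0.555 kips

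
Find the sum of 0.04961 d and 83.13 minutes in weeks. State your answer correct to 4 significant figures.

0.01533 weeks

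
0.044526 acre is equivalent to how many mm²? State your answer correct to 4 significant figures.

1 acre = 4.04686 × 10^9 square millimeters.
Thus 0.044526 × 4.04686 × 10^9 ≈ 1.802 × 10^8 mm².

1.802 × 10^8 square millimeters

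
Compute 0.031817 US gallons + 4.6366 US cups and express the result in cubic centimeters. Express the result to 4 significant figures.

0.031817 US gal = 120.440 cm³ and 4.6366 US cup = 1096.97 cm³.
120.440 + 1096.97 ≈ 1217 cm³.

1217 cm³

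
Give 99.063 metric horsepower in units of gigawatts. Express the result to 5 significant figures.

7.2861e-5 GW

1 PS = 7.35499e-7 GW.
Thus 99.063 × 7.35499e-7 ≈ 7.2861e-5 GW.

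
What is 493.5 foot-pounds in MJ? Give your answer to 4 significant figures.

0.0006691 MJ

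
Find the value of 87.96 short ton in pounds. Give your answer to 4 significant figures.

1 short ton = 2000.00 lb.
Thus 87.96 × 2000.00 ≈ 175900 lb.

175900 lb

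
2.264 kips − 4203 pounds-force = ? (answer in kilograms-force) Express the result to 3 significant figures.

2.264 kip = 1026.93 kgf and 4203 lbf = 1906.45 kgf.
1026.93 − 1906.45 ≈ -880 kgf.

-880 kgf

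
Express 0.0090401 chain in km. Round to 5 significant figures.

1 chain = 0.0201168 km.
Then 0.0090401 × 0.0201168 ≈ 0.00018186 km.

0.00018186 km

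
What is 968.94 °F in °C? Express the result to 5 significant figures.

°C = (°F − 32) × 5/9.
Applying the formula gives 520.52 °C.

520.52 °C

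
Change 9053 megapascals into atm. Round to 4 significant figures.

89350 atm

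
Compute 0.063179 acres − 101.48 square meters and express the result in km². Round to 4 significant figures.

0.0001542 km²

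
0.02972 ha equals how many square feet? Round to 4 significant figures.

1 ha = 107639 ft².
So 0.02972 × 107639 ≈ 3199 ft².

3199 ft²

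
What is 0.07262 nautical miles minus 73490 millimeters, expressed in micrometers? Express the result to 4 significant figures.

6.100 × 10^7 micrometers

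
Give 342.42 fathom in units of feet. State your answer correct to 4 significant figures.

1 fathom = 6.00000 ft.
Then 342.42 × 6.00000 ≈ 2055 ft.

2055 ft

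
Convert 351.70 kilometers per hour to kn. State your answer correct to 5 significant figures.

1 kilometer per hour = 0.539957 kn.
So 351.70 × 0.539957 ≈ 189.90 kn.

189.90 knots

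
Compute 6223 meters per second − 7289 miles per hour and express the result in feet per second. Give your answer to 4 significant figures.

6223 m/s = 20416.7 ft/s and 7289 mph = 10690.5 ft/s.
20416.7 − 10690.5 ≈ 9726 ft/s.

9726 feet per second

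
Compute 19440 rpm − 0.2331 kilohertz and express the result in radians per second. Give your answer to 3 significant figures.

571 radians per second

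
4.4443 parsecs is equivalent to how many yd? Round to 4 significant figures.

1.500 × 10^17 yd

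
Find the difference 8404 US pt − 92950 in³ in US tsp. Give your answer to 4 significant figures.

497800 US tsp

8404 US pt = 806784 US tsp and 92950 in³ = 309029 US tsp.
806784 − 309029 ≈ 497800 US tsp.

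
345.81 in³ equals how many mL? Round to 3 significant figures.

5670 mL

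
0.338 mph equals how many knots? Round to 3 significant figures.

1 mile per hour = 0.868976 knots.
0.338 × 0.868976 ≈ 0.294 kn.

0.294 kn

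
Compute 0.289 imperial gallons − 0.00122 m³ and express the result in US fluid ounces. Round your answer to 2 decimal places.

0.289 imp gal = 44.4255 US fl oz and 0.00122 m³ = 41.2531 US fl oz.
44.4255 − 41.2531 ≈ 3.17 US fl oz.

3.17 US fluid ounces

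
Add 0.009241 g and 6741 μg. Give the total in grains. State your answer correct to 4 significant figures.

0.2466 gr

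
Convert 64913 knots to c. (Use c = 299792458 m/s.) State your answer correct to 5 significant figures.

1 knot = 1.71600 × 10^-9 c.
So 64913 × 1.71600 × 10^-9 ≈ 0.00011139 c.

0.00011139 c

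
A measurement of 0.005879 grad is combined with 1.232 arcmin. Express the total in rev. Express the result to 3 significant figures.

7.17 × 10^-5 rev

0.005879 grad = 1.46975 × 10^-5 rev and 1.232 arcmin = 5.70370 × 10^-5 rev.
1.46975 × 10^-5 + 5.70370 × 10^-5 ≈ 7.17 × 10^-5 rev.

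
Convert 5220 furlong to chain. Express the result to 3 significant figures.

52200 chain

1 furlong = 10.0000 chain.
Thus 5220 × 10.0000 ≈ 52200 chain.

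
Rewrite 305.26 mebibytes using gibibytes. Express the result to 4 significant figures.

0.2981 GiB

1 mebibyte = 0.0009765625 GiB.
Thus 305.26 × 0.0009765625 ≈ 0.2981 GiB.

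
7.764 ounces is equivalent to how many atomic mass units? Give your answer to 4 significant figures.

1.326 × 10^26 atomic mass units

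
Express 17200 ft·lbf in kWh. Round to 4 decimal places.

0.0065 kilowatt-hours

1 foot-pound = 3.76616 × 10^-7 kWh.
Thus 17200 × 3.76616 × 10^-7 ≈ 0.0065 kWh.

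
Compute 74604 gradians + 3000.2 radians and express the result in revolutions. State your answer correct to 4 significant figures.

664.0 revolutions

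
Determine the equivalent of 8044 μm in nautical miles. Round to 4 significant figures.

4.343 × 10^-6 nautical miles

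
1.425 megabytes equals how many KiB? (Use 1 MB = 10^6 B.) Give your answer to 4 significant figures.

1392 kibibytes

1 megabyte = 976.5625 kibibytes.
Thus 1.425 × 976.5625 ≈ 1392 KiB.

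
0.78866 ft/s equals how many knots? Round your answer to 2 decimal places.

1 ft/s = 0.592484 kn.
So 0.78866 × 0.592484 ≈ 0.47 kn.

0.47 kn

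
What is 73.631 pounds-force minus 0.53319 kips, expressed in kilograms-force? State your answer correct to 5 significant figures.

-208.45 kgf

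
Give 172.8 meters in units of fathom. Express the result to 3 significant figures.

1 meter = 0.546807 fathom.
Then 172.8 × 0.546807 ≈ 94.5 fathom.

94.5 fathom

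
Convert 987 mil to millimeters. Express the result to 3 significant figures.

1 mil = 0.0254000 mm.
Then 987 × 0.0254000 ≈ 25.1 mm.

25.1 mm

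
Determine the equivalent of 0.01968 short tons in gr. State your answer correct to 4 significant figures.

275500 grains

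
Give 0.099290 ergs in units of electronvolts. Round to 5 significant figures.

1 erg = 6.24151e+11 eV.
0.099290 × 6.24151e+11 ≈ 6.1972e+10 eV.

6.1972e+10 electronvolts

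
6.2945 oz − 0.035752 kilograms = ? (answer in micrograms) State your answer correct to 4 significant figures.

6.2945 oz = 1.78446 × 10^8 μg and 0.035752 kg = 3.57520 × 10^7 μg.
1.78446 × 10^8 − 3.57520 × 10^7 ≈ 1.427 × 10^8 μg.

1.427 × 10^8 micrograms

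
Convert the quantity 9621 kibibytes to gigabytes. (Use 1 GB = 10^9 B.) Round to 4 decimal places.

1 kibibyte = 1.02400 × 10^-6 gigabytes.
Thus 9621 × 1.02400 × 10^-6 ≈ 0.0099 GB.

0.0099 GB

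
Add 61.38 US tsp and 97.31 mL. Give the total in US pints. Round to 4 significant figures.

0.8450 US pints

61.38 US tsp = 0.639375 US pt and 97.31 mL = 0.205653 US pt.
0.639375 + 0.205653 ≈ 0.8450 US pt.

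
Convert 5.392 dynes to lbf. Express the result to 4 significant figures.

1.212 × 10^-5 lbf

1 dyn = 2.24809 × 10^-6 lbf.
Thus 5.392 × 2.24809 × 10^-6 ≈ 1.212 × 10^-5 lbf.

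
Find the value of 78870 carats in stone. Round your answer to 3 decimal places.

2.484 st

1 carat = 3.14946 × 10^-5 stone.
So 78870 × 3.14946 × 10^-5 ≈ 2.484 st.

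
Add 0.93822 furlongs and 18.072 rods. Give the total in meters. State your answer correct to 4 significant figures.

279.6 meters

0.93822 furlong = 188.740 m and 18.072 rod = 90.8877 m.
188.740 + 90.8877 ≈ 279.6 m.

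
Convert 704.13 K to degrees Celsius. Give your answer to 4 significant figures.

431.0 °C

K = °C + 273.15.
Applying the formula gives 431.0 °C.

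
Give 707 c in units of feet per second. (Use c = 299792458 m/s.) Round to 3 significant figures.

6.95e+11 feet per second

1 c = 9.83571e+8 ft/s.
707 × 9.83571e+8 ≈ 6.95e+11 ft/s.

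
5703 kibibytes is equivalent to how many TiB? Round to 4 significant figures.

5.311e-6 tebibytes

1 kibibyte = 9.31323e-10 TiB.
So 5703 × 9.31323e-10 ≈ 5.311e-6 TiB.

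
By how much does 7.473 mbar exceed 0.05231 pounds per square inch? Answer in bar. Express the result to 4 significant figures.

7.473 mbar = 0.00747300 bar and 0.05231 psi = 0.00360665 bar.
0.00747300 − 0.00360665 ≈ 0.003866 bar.

0.003866 bar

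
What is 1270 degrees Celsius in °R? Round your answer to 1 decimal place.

2777.7 degrees Rankine

°R = (°C + 273.15) × 9/5.
Applying the formula gives 2777.7 °R.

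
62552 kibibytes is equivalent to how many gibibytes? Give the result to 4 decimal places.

1 KiB = 9.53674 × 10^-7 GiB.
Thus 62552 × 9.53674 × 10^-7 ≈ 0.0597 GiB.

0.0597 GiB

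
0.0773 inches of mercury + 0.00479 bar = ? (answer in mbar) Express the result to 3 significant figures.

7.41 millibar

0.0773 inHg = 2.61768 mbar and 0.00479 bar = 4.79000 mbar.
2.61768 + 4.79000 ≈ 7.41 mbar.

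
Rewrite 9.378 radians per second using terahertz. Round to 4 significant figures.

1 rad/s = 1.59155e-13 THz.
9.378 × 1.59155e-13 ≈ 1.493e-12 THz.

1.493e-12 terahertz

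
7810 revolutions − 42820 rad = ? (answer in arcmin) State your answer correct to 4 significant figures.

2.149 × 10^7 arcmin

7810 rev = 1.68696 × 10^8 arcmin and 42820 rad = 1.47204 × 10^8 arcmin.
1.68696 × 10^8 − 1.47204 × 10^8 ≈ 2.149 × 10^7 arcmin.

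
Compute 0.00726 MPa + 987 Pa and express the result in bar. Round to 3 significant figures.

0.0825 bar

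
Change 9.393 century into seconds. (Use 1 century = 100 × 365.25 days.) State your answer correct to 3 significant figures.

2.96e+10 s

1 century = 3.15576e+9 s.
Then 9.393 × 3.15576e+9 ≈ 2.96e+10 s.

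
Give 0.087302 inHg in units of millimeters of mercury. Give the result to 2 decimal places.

2.22 mmHg

1 inHg = 25.4000 millimeters of mercury.
0.087302 × 25.4000 ≈ 2.22 mmHg.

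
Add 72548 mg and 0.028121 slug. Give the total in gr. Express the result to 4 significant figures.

7453 gr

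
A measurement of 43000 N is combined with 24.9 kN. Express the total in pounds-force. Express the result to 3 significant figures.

43000 N = 9666.78 lbf and 24.9 kN = 5597.74 lbf.
9666.78 + 5597.74 ≈ 15300 lbf.

15300 pounds-force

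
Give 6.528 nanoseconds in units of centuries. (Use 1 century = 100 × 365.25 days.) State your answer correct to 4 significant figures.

2.069e-18 centuries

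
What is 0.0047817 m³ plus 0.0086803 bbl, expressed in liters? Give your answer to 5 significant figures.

0.0047817 m³ = 4.78170 L and 0.0086803 bbl = 1.38006 L.
4.78170 + 1.38006 ≈ 6.1618 L.

6.1618 L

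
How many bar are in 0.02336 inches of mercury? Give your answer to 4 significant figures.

1 inch of mercury = 0.0338639 bar.
Thus 0.02336 × 0.0338639 ≈ 0.0007911 bar.

0.0007911 bar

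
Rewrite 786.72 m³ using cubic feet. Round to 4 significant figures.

1 cubic meter = 35.3147 cubic feet.
Thus 786.72 × 35.3147 ≈ 27780 ft³.

27780 cubic feet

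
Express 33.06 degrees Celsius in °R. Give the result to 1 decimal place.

551.2 degrees Rankine

°R = (°C + 273.15) × 9/5.
Applying the formula gives 551.2 °R.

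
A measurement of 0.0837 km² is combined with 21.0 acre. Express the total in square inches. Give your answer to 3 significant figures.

0.0837 km² = 1.29735e+8 in² and 21.0 acre = 1.31725e+8 in².
1.29735e+8 + 1.31725e+8 ≈ 2.61e+8 in².

2.61e+8 in²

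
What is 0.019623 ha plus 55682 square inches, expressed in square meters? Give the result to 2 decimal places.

0.019623 ha = 196.230 m² and 55682 in² = 35.9238 m².
196.230 + 35.9238 ≈ 232.15 m².

232.15 m²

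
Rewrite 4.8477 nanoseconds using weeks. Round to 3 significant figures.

1 ns = 1.65344 × 10^-15 wk.
Then 4.8477 × 1.65344 × 10^-15 ≈ 8.02 × 10^-15 wk.

8.02 × 10^-15 wk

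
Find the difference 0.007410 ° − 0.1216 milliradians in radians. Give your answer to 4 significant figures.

0.007410 ° = 0.000129329 rad and 0.1216 mrad = 0.000121600 rad.
0.000129329 − 0.000121600 ≈ 7.729 × 10^-6 rad.

7.729 × 10^-6 radians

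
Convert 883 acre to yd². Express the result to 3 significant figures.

4.27 × 10^6 yd²

1 acre = 4840.00 square yards.
Then 883 × 4840.00 ≈ 4.27 × 10^6 yd².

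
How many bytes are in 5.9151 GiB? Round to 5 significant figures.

6.3513 × 10^9 B

1 GiB = 1.07374 × 10^9 B.
5.9151 × 1.07374 × 10^9 ≈ 6.3513 × 10^9 B.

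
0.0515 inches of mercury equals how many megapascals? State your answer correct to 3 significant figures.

1 inHg = 0.00338639 MPa.
Thus 0.0515 × 0.00338639 ≈ 0.000174 MPa.

0.000174 MPa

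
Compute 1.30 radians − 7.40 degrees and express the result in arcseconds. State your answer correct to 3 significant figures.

242000 arcsec

1.30 rad = 268144 arcsec and 7.40 ° = 26640.0 arcsec.
268144 − 26640.0 ≈ 242000 arcsec.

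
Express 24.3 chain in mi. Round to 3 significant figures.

1 chain = 0.0125000 mi.
24.3 × 0.0125000 ≈ 0.304 mi.

0.304 mi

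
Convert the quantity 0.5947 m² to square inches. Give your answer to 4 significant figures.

1 square meter = 1550.00 in².
So 0.5947 × 1550.00 ≈ 921.8 in².

921.8 in²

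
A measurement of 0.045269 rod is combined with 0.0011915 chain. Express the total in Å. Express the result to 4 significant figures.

2.516e+9 angstroms

0.045269 rod = 2.27667e+9 Å and 0.0011915 chain = 2.39692e+8 Å.
2.27667e+9 + 2.39692e+8 ≈ 2.516e+9 Å.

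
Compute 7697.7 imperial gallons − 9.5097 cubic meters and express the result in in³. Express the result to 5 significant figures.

1.5552 × 10^6 in³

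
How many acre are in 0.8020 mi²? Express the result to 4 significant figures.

1 square mile = 640.000 acres.
Thus 0.8020 × 640.000 ≈ 513.3 acre.

513.3 acre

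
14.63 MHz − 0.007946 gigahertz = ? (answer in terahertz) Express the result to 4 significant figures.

6.684 × 10^-6 terahertz

14.63 MHz = 1.46300 × 10^-5 THz and 0.007946 GHz = 7.94600 × 10^-6 THz.
1.46300 × 10^-5 − 7.94600 × 10^-6 ≈ 6.684 × 10^-6 THz.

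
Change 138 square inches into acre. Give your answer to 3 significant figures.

1 in² = 1.59423 × 10^-7 acre.
Then 138 × 1.59423 × 10^-7 ≈ 2.20 × 10^-5 acre.

2.20 × 10^-5 acre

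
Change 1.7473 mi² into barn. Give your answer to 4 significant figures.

4.525 × 10^34 barns

1 mi² = 2.58999 × 10^34 barn.
So 1.7473 × 2.58999 × 10^34 ≈ 4.525 × 10^34 barn.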